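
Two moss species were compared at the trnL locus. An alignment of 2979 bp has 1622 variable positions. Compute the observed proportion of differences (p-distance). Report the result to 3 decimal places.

0.544

p = 1622/2979 = 0.544478… ≈ 0.544 (to 3 d.p.).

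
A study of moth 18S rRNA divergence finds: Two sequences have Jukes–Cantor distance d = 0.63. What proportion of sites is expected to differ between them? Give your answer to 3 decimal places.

0.426

p = (3/4)(1 − e^(−4d/3)) = 0.75 × (1 − e^(-0.84)) = 0.75 × (1 − 0.431711) = 0.426217.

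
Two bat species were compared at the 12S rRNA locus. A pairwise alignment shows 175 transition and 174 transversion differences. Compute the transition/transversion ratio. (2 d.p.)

1.01

R = 175/174 = 1.005747… ≈ 1.01 (to 2 d.p.).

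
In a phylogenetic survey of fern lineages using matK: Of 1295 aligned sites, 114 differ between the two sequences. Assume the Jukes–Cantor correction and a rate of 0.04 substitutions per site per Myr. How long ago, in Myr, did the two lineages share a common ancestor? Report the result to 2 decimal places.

p = 114/1295 ≈ 0.088031.
d = −(3/4) ln(1 − 4p/3) = −0.75 ln(1 − 0.117375) = −0.75 ln(0.882625)
  = −0.75 × (-0.124855) = 0.093641 substitutions/site.
Under a molecular clock d = 2μt, so t = d/(2μ) = 0.093641 / (2 × 0.04) = 1.17 Myr.

1.17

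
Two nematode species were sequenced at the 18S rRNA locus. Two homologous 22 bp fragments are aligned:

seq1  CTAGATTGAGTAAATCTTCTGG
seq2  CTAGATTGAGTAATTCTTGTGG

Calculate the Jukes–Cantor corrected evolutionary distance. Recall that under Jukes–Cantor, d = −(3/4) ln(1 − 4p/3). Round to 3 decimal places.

The sequences differ at 2 of 22 sites (14, 19), so p = 2/22 ≈ 0.090909.
d = −(3/4) ln(1 − 4p/3) = −0.75 ln(1 − 0.121212) = −0.75 ln(0.878788)
  = −0.75 × (-0.129212) = 0.096909 substitutions/site.

0.097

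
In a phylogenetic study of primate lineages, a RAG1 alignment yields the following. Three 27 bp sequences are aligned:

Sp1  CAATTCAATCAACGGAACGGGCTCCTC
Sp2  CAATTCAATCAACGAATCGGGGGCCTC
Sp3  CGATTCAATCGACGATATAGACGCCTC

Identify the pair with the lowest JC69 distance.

Sp1 and Sp2

Sp1–Sp2: 4/27 differ, p = 0.148, d = 0.165.
Sp1–Sp3: 8/27 differ, p = 0.296, d = 0.377.
Sp2–Sp3: 8/27 differ, p = 0.296, d = 0.377.
The smallest distance is between Sp1 and Sp2.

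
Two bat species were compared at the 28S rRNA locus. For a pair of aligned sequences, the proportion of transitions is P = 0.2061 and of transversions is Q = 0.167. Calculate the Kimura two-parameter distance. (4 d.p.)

0.5344

Under the Kimura two-parameter model, d = −½ ln(1 − 2P − Q) − ¼ ln(1 − 2Q).
1 − 2P − Q = 0.4208, giving −½ ln(0.4208) = 0.432799.
1 − 2Q = 0.666, giving −¼ ln(0.666) = 0.101616.
d = 0.432799 + 0.101616 = 0.534415.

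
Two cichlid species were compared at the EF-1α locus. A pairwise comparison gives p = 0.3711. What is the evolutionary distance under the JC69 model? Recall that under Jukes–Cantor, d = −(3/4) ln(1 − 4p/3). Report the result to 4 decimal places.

d = −(3/4) ln(1 − 4p/3) = −0.75 ln(1 − 0.4948) = −0.75 ln(0.5052)
  = −0.75 × (-0.682801) = 0.512101 substitutions/site.

0.5121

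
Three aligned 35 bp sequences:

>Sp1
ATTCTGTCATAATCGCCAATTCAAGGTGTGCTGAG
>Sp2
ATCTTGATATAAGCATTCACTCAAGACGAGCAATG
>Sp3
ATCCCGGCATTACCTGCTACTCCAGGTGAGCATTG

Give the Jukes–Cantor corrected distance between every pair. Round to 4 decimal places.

d(Sp1,Sp2) = 0.7053, d(Sp1,Sp3) = 0.5716, d(Sp2,Sp3) = 0.5716

Sp1–Sp2: 16/35 sites differ → p ≈ 0.457143, d = −0.75 ln(1 − 0.609524) = 0.705292 ≈ 0.7053.
Sp1–Sp3: 14/35 sites differ → p = 0.4, d = −0.75 ln(1 − 0.533333) = 0.571605 ≈ 0.5716.
Sp2–Sp3: 14/35 sites differ → p = 0.4, d = −0.75 ln(1 − 0.533333) = 0.571605 ≈ 0.5716.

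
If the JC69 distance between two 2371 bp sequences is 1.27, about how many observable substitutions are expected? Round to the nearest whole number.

Invert JC69: p = (3/4)(1 − e^(−4d/3)) = 0.75 × (1 − e^(-1.693333)) = 0.75 × (1 − 0.183906) = 0.612071.
Expected differing sites = pL ≈ 0.612071 × 2371 = 1451.220341 ≈ 1451.

1451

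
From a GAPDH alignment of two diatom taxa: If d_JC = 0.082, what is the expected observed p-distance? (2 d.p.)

0.08

p = (3/4)(1 − e^(−4d/3)) = 0.75 × (1 − e^(-0.109333)) = 0.75 × (1 − 0.896432) = 0.077676.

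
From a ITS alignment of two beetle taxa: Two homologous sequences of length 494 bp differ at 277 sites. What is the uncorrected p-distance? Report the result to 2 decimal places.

p = 277/494 = 0.560728… ≈ 0.56 (to 2 d.p.).

0.56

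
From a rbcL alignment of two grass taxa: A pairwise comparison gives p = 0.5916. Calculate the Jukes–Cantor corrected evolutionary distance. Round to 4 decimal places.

1.1662

d = −(3/4) ln(1 − 4p/3) = −0.75 ln(1 − 0.7888) = −0.75 ln(0.2112)
  = −0.75 × (-1.554950) = 1.166213 substitutions/site.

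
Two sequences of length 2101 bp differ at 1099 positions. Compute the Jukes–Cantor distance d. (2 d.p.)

p = 1099/2101 ≈ 0.523084.
d = −(3/4) ln(1 − 4p/3) = −0.75 ln(1 − 0.697445) = −0.75 ln(0.302555)
  = −0.75 × (-1.195492) = 0.896619 substitutions/site.

0.90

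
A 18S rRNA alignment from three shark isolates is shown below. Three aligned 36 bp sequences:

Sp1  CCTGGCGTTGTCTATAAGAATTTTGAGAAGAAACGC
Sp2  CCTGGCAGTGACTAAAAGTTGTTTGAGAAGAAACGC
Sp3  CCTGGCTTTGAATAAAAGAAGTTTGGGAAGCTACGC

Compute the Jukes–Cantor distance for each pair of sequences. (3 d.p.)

Sp1–Sp2: 7/36 sites differ → p ≈ 0.194444, d = −0.75 ln(1 − 0.259259) = 0.225078 ≈ 0.225.
Sp1–Sp3: 8/36 sites differ → p ≈ 0.222222, d = −0.75 ln(1 − 0.296296) = 0.263548 ≈ 0.264.
Sp2–Sp3: 8/36 sites differ → p ≈ 0.222222, d = −0.75 ln(1 − 0.296296) = 0.263548 ≈ 0.264.

d(Sp1,Sp2) = 0.225, d(Sp1,Sp3) = 0.264, d(Sp2,Sp3) = 0.264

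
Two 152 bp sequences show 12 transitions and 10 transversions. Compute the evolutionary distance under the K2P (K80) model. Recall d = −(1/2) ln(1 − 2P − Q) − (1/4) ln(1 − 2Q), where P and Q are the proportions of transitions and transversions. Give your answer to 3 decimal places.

P = 12/152 ≈ 0.078947 and Q = 10/152 ≈ 0.065789.
Under the Kimura two-parameter model, d = −½ ln(1 − 2P − Q) − ¼ ln(1 − 2Q).
1 − 2P − Q = 0.776317, giving −½ ln(0.776317) = 0.126597.
1 − 2Q = 0.868422, giving −¼ ln(0.868422) = 0.035269.
d = 0.126597 + 0.035269 = 0.161866.

0.162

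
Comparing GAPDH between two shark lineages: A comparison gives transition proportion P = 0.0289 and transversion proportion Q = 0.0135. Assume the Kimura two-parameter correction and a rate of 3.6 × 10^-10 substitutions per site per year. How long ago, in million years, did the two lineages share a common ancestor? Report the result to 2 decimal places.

Under the Kimura two-parameter model, d = −½ ln(1 − 2P − Q) − ¼ ln(1 − 2Q).
1 − 2P − Q = 0.9287, giving −½ ln(0.9287) = 0.036985.
1 − 2Q = 0.973, giving −¼ ln(0.973) = 0.006843.
d = 0.036985 + 0.006843 = 0.043828.
Under a molecular clock d = 2μt, so t = d/(2μ) = 0.043828 / (2 × 3.6 × 10^-10) = 60.87 million years.

60.87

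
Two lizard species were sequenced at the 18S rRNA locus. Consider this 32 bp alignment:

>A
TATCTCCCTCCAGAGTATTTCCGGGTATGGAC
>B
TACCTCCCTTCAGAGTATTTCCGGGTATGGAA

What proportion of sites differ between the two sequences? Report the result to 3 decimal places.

The sequences differ at 3 of 32 positions (sites 3, 10, 32).
p = 3/32 = 0.09375 ≈ 0.094 (to 3 d.p.).

0.094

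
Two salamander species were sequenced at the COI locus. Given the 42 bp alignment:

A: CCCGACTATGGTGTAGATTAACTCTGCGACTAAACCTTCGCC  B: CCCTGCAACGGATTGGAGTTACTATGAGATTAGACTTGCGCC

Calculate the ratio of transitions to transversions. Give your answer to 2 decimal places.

0.67

Transitions are A↔G and C↔T; transversions are all other mismatches.
Transitions: 6. Transversions: 9.
R = 6/9 = 0.666666… ≈ 0.67 (to 2 d.p.).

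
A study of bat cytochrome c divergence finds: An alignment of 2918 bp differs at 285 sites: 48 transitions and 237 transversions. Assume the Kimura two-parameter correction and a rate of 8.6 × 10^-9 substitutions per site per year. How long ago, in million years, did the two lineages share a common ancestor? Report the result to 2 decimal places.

P = 48/2918 ≈ 0.01645 and Q = 237/2918 ≈ 0.08122.
Under the Kimura two-parameter model, d = −½ ln(1 − 2P − Q) − ¼ ln(1 − 2Q).
1 − 2P − Q = 0.88588, giving −½ ln(0.88588) = 0.060587.
1 − 2Q = 0.83756, giving −¼ ln(0.83756) = 0.044316.
d = 0.060587 + 0.044316 = 0.104903.
Under a molecular clock d = 2μt, so t = d/(2μ) = 0.104903 / (2 × 8.6 × 10^-9) = 6.10 million years.

6.10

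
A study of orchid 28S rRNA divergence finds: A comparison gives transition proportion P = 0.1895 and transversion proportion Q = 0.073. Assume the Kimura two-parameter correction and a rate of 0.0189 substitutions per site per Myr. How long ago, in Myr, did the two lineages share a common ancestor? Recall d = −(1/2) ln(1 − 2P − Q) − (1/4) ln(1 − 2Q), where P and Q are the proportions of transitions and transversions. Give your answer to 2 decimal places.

Under the Kimura two-parameter model, d = −½ ln(1 − 2P − Q) − ¼ ln(1 − 2Q).
1 − 2P − Q = 0.548, giving −½ ln(0.548) = 0.300740.
1 − 2Q = 0.854, giving −¼ ln(0.854) = 0.039456.
d = 0.300740 + 0.039456 = 0.340196.
Under a molecular clock d = 2μt, so t = d/(2μ) = 0.340196 / (2 × 0.0189) = 9.00 Myr.

9.00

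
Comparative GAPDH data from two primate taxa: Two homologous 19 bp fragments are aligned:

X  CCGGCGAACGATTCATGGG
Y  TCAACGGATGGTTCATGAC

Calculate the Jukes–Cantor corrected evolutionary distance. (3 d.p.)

0.618

The sequences differ at 8 of 19 sites (1, 3, 4, 7, 9, 11, 18, 19), so p = 8/19 ≈ 0.421053.
d = −(3/4) ln(1 − 4p/3) = −0.75 ln(1 − 0.561404) = −0.75 ln(0.438596)
  = −0.75 × (-0.824177) = 0.618133 substitutions/site.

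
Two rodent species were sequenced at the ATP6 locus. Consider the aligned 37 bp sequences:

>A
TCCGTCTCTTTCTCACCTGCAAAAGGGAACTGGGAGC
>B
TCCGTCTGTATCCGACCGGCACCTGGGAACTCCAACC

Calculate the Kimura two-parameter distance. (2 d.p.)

Of 37 sites, 2 differences are transitions and 10 are transversions, so P = 2/37 ≈ 0.054054 and Q = 10/37 ≈ 0.27027.
Under the Kimura two-parameter model, d = −½ ln(1 − 2P − Q) − ¼ ln(1 − 2Q).
1 − 2P − Q = 0.621622, giving −½ ln(0.621622) = 0.237712.
1 − 2Q = 0.45946, giving −¼ ln(0.45946) = 0.194426.
d = 0.237712 + 0.194426 = 0.432138.

0.43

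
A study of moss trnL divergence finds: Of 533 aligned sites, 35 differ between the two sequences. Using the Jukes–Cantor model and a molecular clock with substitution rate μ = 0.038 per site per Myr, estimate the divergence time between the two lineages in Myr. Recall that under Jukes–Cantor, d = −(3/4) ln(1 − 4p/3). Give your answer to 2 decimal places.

p = 35/533 ≈ 0.065666.
d = −(3/4) ln(1 − 4p/3) = −0.75 ln(1 − 0.087555) = −0.75 ln(0.912445)
  = −0.75 × (-0.091627) = 0.068720 substitutions/site.
Under a molecular clock d = 2μt, so t = d/(2μ) = 0.068720 / (2 × 0.038) = 0.90 Myr.

0.90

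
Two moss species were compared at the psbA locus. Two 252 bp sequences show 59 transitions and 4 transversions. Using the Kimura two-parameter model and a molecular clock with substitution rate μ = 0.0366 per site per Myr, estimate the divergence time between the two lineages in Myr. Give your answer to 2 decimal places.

4.63

P = 59/252 ≈ 0.234127 and Q = 4/252 ≈ 0.015873.
Under the Kimura two-parameter model, d = −½ ln(1 − 2P − Q) − ¼ ln(1 − 2Q).
1 − 2P − Q = 0.515873, giving −½ ln(0.515873) = 0.330947.
1 − 2Q = 0.968254, giving −¼ ln(0.968254) = 0.008065.
d = 0.330947 + 0.008065 = 0.339012.
Under a molecular clock d = 2μt, so t = d/(2μ) = 0.339012 / (2 × 0.0366) = 4.63 Myr.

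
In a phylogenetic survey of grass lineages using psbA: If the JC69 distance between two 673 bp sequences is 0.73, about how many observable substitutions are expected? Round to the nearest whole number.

Invert JC69: p = (3/4)(1 − e^(−4d/3)) = 0.75 × (1 − e^(-0.973333)) = 0.75 × (1 − 0.377822) = 0.466634.
Expected differing sites = pL ≈ 0.466634 × 673 = 314.044682 ≈ 314.

314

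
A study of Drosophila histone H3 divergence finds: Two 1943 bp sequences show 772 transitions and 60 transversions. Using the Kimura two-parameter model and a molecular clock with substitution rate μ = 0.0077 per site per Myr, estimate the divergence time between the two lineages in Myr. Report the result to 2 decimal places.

57.72

P = 772/1943 ≈ 0.397324 and Q = 60/1943 ≈ 0.03088.
Under the Kimura two-parameter model, d = −½ ln(1 − 2P − Q) − ¼ ln(1 − 2Q).
1 − 2P − Q = 0.174472, giving −½ ln(0.174472) = 0.872996.
1 − 2Q = 0.93824, giving −¼ ln(0.93824) = 0.015937.
d = 0.872996 + 0.015937 = 0.888933.
Under a molecular clock d = 2μt, so t = d/(2μ) = 0.888933 / (2 × 0.0077) = 57.72 Myr.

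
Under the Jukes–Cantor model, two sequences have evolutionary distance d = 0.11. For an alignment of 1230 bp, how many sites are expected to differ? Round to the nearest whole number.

Invert JC69: p = (3/4)(1 − e^(−4d/3)) = 0.75 × (1 − e^(-0.146667)) = 0.75 × (1 − 0.863582) = 0.102314.
Expected differing sites = pL ≈ 0.102314 × 1230 = 125.84622 ≈ 126.

126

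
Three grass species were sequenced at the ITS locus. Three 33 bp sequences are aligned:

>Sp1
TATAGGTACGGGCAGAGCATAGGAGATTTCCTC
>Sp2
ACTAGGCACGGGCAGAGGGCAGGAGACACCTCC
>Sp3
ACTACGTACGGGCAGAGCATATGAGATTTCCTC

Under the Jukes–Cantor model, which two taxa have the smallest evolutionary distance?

Sp1 and Sp3

Sp1–Sp2: 11/33 differ, p = 0.333, d = 0.441.
Sp1–Sp3: 4/33 differ, p = 0.121, d = 0.132.
Sp2–Sp3: 11/33 differ, p = 0.333, d = 0.441.
The smallest distance is between Sp1 and Sp3.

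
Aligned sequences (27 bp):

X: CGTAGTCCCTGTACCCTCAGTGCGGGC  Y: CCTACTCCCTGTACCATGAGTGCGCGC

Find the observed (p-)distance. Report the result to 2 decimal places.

The sequences differ at 5 of 27 positions (sites 2, 5, 16, 18, 25).
p = 5/27 = 0.185185… ≈ 0.19 (to 2 d.p.).

0.19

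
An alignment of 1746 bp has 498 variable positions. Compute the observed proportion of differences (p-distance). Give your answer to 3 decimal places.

0.285

p = 498/1746 = 0.285223… ≈ 0.285 (to 3 d.p.).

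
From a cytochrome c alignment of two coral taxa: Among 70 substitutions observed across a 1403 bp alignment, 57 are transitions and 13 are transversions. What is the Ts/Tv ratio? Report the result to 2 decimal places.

4.38

R = 57/13 = 4.384615… ≈ 4.38 (to 2 d.p.).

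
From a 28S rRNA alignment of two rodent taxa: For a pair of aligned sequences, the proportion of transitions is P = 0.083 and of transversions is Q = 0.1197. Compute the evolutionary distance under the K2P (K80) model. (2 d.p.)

Under the Kimura two-parameter model, d = −½ ln(1 − 2P − Q) − ¼ ln(1 − 2Q).
1 − 2P − Q = 0.7143, giving −½ ln(0.7143) = 0.168226.
1 − 2Q = 0.7606, giving −¼ ln(0.7606) = 0.068412.
d = 0.168226 + 0.068412 = 0.236638.

0.24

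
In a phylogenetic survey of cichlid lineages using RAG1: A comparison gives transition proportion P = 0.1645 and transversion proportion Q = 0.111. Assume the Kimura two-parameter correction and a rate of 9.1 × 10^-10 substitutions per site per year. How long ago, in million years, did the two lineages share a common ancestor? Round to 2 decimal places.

Under the Kimura two-parameter model, d = −½ ln(1 − 2P − Q) − ¼ ln(1 − 2Q).
1 − 2P − Q = 0.56, giving −½ ln(0.56) = 0.289909.
1 − 2Q = 0.778, giving −¼ ln(0.778) = 0.062757.
d = 0.289909 + 0.062757 = 0.352666.
Under a molecular clock d = 2μt, so t = d/(2μ) = 0.352666 / (2 × 9.1 × 10^-10) = 193.77 million years.

193.77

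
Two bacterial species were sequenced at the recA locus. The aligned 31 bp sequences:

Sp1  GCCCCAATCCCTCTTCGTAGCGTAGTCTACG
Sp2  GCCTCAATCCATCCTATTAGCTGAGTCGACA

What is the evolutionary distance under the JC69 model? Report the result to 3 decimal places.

The sequences differ at 9 of 31 sites (4, 11, 14, 16, 17, 22, 23, 28, 31), so p = 9/31 ≈ 0.290323.
d = −(3/4) ln(1 − 4p/3) = −0.75 ln(1 − 0.387097) = −0.75 ln(0.612903)
  = −0.75 × (-0.489549) = 0.367162 substitutions/site.

0.367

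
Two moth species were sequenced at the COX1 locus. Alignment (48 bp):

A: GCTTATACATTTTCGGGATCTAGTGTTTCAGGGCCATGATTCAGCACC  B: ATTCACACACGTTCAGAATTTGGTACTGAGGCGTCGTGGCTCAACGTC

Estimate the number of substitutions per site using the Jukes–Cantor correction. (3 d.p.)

0.764

The sequences differ at 23 of 48 sites, so p = 23/48 ≈ 0.479167.
d = −(3/4) ln(1 − 4p/3) = −0.75 ln(1 − 0.638889) = −0.75 ln(0.361111)
  = −0.75 × (-1.018570) = 0.763928 substitutions/site.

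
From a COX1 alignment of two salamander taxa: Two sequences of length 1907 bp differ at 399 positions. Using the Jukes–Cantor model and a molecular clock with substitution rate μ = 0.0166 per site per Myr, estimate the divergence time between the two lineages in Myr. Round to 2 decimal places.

7.39

p = 399/1907 ≈ 0.209229.
d = −(3/4) ln(1 − 4p/3) = −0.75 ln(1 − 0.278972) = −0.75 ln(0.721028)
  = −0.75 × (-0.327077) = 0.245308 substitutions/site.
Under a molecular clock d = 2μt, so t = d/(2μ) = 0.245308 / (2 × 0.0166) = 7.39 Myr.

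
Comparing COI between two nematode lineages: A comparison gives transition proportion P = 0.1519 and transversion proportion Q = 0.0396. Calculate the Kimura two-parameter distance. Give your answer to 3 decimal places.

Under the Kimura two-parameter model, d = −½ ln(1 − 2P − Q) − ¼ ln(1 − 2Q).
1 − 2P − Q = 0.6566, giving −½ ln(0.6566) = 0.210340.
1 − 2Q = 0.9208, giving −¼ ln(0.9208) = 0.020628.
d = 0.210340 + 0.020628 = 0.230968.

0.231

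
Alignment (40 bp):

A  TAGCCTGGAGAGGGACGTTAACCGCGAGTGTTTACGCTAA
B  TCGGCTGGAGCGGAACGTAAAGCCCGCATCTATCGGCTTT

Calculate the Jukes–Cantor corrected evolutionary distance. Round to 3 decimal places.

0.520

The sequences differ at 15 of 40 sites, so p = 15/40 = 0.375.
d = −(3/4) ln(1 − 4p/3) = −0.75 ln(1 − 0.5) = −0.75 ln(0.5)
  = −0.75 × (-0.693147) = 0.519860 substitutions/site.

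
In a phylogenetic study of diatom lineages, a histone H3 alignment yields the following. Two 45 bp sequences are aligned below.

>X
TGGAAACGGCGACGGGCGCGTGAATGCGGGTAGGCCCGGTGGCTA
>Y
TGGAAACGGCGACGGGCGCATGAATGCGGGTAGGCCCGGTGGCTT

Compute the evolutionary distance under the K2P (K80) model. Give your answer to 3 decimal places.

Of 45 sites, 1 differences are transitions and 1 are transversions, so P = 1/45 ≈ 0.022222 and Q = 1/45 ≈ 0.022222.
Under the Kimura two-parameter model, d = −½ ln(1 − 2P − Q) − ¼ ln(1 − 2Q).
1 − 2P − Q = 0.933334, giving −½ ln(0.933334) = 0.034496.
1 − 2Q = 0.955556, giving −¼ ln(0.955556) = 0.011365.
d = 0.034496 + 0.011365 = 0.045861.

0.046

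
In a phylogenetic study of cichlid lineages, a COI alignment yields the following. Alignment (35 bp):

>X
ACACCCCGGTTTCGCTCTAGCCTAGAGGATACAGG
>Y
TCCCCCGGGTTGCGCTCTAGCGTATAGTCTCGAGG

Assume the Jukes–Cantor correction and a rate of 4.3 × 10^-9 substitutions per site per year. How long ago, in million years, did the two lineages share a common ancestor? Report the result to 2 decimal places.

The sequences differ at 10 of 35 sites (1, 3, 7, 12, 22, 25, 28, 29, 31, 32), so p = 10/35 ≈ 0.285714.
d = −(3/4) ln(1 − 4p/3) = −0.75 ln(1 − 0.380952) = −0.75 ln(0.619048)
  = −0.75 × (-0.479572) = 0.359679 substitutions/site.
Under a molecular clock d = 2μt, so t = d/(2μ) = 0.359679 / (2 × 4.3 × 10^-9) = 41.82 million years.

41.82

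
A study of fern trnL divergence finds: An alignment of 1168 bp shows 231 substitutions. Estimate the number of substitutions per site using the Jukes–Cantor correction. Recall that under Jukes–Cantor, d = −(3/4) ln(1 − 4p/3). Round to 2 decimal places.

p = 231/1168 ≈ 0.197774.
d = −(3/4) ln(1 − 4p/3) = −0.75 ln(1 − 0.263699) = −0.75 ln(0.736301)
  = −0.75 × (-0.306116) = 0.229587 substitutions/site.

0.23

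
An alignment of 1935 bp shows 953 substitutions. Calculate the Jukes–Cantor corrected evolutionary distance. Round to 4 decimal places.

p = 953/1935 ≈ 0.492506.
d = −(3/4) ln(1 − 4p/3) = −0.75 ln(1 − 0.656675) = −0.75 ln(0.343325)
  = −0.75 × (-1.069078) = 0.801809 substitutions/site.

0.8018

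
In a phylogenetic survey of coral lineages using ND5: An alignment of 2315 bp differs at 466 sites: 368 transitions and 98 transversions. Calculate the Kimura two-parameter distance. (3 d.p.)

P = 368/2315 ≈ 0.158963 and Q = 98/2315 ≈ 0.042333.
Under the Kimura two-parameter model, d = −½ ln(1 − 2P − Q) − ¼ ln(1 − 2Q).
1 − 2P − Q = 0.639741, giving −½ ln(0.639741) = 0.223346.
1 − 2Q = 0.915334, giving −¼ ln(0.915334) = 0.022117.
d = 0.223346 + 0.022117 = 0.245463.

0.245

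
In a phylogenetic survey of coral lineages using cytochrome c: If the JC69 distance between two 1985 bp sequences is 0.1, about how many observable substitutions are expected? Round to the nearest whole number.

186

Invert JC69: p = (3/4)(1 − e^(−4d/3)) = 0.75 × (1 − e^(-0.133333)) = 0.75 × (1 − 0.875174) = 0.093620.
Expected differing sites = pL ≈ 0.093620 × 1985 = 185.8357 ≈ 186.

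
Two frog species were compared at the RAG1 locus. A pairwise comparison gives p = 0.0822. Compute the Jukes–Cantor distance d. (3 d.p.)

0.087

d = −(3/4) ln(1 − 4p/3) = −0.75 ln(1 − 0.1096) = −0.75 ln(0.8904)
  = −0.75 × (-0.116084) = 0.087063 substitutions/site.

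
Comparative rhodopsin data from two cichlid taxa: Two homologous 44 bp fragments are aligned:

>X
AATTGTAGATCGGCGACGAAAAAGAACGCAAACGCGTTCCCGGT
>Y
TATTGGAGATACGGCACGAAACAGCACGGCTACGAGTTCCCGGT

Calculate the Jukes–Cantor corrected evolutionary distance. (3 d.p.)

0.339

The sequences differ at 12 of 44 sites, so p = 12/44 ≈ 0.272727.
d = −(3/4) ln(1 − 4p/3) = −0.75 ln(1 − 0.363636) = −0.75 ln(0.636364)
  = −0.75 × (-0.451985) = 0.338989 substitutions/site.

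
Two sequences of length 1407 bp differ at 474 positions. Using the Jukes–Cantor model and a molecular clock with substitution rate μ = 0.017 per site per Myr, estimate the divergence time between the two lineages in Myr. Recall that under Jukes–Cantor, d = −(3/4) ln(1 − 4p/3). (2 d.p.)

13.15

p = 474/1407 ≈ 0.336887.
d = −(3/4) ln(1 − 4p/3) = −0.75 ln(1 − 0.449183) = −0.75 ln(0.550817)
  = −0.75 × (-0.596353) = 0.447265 substitutions/site.
Under a molecular clock d = 2μt, so t = d/(2μ) = 0.447265 / (2 × 0.017) = 13.15 Myr.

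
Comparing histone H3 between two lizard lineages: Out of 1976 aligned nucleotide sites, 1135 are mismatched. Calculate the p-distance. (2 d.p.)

0.57

p = 1135/1976 = 0.574392… ≈ 0.57 (to 2 d.p.).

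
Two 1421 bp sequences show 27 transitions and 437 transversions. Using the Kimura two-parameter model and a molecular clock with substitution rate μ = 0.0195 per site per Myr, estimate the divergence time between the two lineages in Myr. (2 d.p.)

P = 27/1421 ≈ 0.019001 and Q = 437/1421 ≈ 0.30753.
Under the Kimura two-parameter model, d = −½ ln(1 − 2P − Q) − ¼ ln(1 − 2Q).
1 − 2P − Q = 0.654468, giving −½ ln(0.654468) = 0.211966.
1 − 2Q = 0.38494, giving −¼ ln(0.38494) = 0.238667.
d = 0.211966 + 0.238667 = 0.450633.
Under a molecular clock d = 2μt, so t = d/(2μ) = 0.450633 / (2 × 0.0195) = 11.55 Myr.

11.55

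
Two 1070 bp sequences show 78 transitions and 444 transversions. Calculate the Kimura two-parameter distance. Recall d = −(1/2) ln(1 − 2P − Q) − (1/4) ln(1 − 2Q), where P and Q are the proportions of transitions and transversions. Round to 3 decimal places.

P = 78/1070 ≈ 0.072897 and Q = 444/1070 ≈ 0.414953.
Under the Kimura two-parameter model, d = −½ ln(1 − 2P − Q) − ¼ ln(1 − 2Q).
1 − 2P − Q = 0.439253, giving −½ ln(0.439253) = 0.411340.
1 − 2Q = 0.170094, giving −¼ ln(0.170094) = 0.442851.
d = 0.411340 + 0.442851 = 0.854191.

0.854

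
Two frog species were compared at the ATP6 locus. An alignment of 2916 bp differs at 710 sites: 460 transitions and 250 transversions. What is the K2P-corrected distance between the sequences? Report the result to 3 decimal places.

P = 460/2916 ≈ 0.15775 and Q = 250/2916 ≈ 0.085734.
Under the Kimura two-parameter model, d = −½ ln(1 − 2P − Q) − ¼ ln(1 − 2Q).
1 − 2P − Q = 0.598766, giving −½ ln(0.598766) = 0.256442.
1 − 2Q = 0.828532, giving −¼ ln(0.828532) = 0.047025.
d = 0.256442 + 0.047025 = 0.303467.

0.303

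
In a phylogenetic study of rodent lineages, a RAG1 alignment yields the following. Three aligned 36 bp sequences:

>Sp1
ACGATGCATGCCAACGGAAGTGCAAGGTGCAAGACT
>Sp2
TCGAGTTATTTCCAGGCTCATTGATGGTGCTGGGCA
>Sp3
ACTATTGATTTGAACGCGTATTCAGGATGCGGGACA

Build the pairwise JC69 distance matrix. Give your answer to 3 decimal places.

d(Sp1,Sp2) = 0.912, d(Sp1,Sp3) = 0.673, d(Sp2,Sp3) = 0.548

Sp1–Sp2: 19/36 sites differ → p ≈ 0.527778, d = −0.75 ln(1 − 0.703704) = 0.912297 ≈ 0.912.
Sp1–Sp3: 16/36 sites differ → p ≈ 0.444444, d = −0.75 ln(1 − 0.592592) = 0.673455 ≈ 0.673.
Sp2–Sp3: 14/36 sites differ → p ≈ 0.388889, d = −0.75 ln(1 − 0.518519) = 0.548166 ≈ 0.548.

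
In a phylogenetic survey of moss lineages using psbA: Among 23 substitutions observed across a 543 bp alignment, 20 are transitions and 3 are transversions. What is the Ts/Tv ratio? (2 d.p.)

6.67

R = 20/3 = 6.666666… ≈ 6.67 (to 2 d.p.).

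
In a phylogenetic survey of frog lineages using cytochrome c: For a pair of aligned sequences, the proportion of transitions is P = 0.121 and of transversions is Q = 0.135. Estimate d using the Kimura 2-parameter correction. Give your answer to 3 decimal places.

Under the Kimura two-parameter model, d = −½ ln(1 − 2P − Q) − ¼ ln(1 − 2Q).
1 − 2P − Q = 0.623, giving −½ ln(0.623) = 0.236604.
1 − 2Q = 0.73, giving −¼ ln(0.73) = 0.078678.
d = 0.236604 + 0.078678 = 0.315282.

0.315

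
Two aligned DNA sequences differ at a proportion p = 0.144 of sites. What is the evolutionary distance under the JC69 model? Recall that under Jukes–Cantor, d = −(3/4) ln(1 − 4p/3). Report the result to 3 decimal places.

d = −(3/4) ln(1 − 4p/3) = −0.75 ln(1 − 0.192) = −0.75 ln(0.808)
  = −0.75 × (-0.213193) = 0.159895 substitutions/site.

0.160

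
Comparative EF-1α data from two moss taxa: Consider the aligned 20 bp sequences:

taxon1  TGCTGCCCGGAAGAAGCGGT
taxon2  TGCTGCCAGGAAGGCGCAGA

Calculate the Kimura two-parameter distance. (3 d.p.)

Of 20 sites, 2 differences are transitions and 3 are transversions, so P = 2/20 = 0.1 and Q = 3/20 = 0.15.
Under the Kimura two-parameter model, d = −½ ln(1 − 2P − Q) − ¼ ln(1 − 2Q).
1 − 2P − Q = 0.65, giving −½ ln(0.65) = 0.215391.
1 − 2Q = 0.7, giving −¼ ln(0.7) = 0.089169.
d = 0.215391 + 0.089169 = 0.304560.

0.305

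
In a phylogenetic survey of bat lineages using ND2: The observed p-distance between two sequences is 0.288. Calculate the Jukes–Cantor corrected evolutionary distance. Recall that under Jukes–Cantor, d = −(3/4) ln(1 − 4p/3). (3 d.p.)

0.363

d = −(3/4) ln(1 − 4p/3) = −0.75 ln(1 − 0.384) = −0.75 ln(0.616)
  = −0.75 × (-0.484508) = 0.363381 substitutions/site.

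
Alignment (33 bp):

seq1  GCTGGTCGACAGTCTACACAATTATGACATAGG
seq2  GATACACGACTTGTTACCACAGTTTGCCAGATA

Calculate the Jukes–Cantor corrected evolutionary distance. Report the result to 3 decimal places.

0.871

The sequences differ at 17 of 33 sites, so p = 17/33 ≈ 0.515152.
d = −(3/4) ln(1 − 4p/3) = −0.75 ln(1 − 0.686869) = −0.75 ln(0.313131)
  = −0.75 × (-1.161134) = 0.870851 substitutions/site.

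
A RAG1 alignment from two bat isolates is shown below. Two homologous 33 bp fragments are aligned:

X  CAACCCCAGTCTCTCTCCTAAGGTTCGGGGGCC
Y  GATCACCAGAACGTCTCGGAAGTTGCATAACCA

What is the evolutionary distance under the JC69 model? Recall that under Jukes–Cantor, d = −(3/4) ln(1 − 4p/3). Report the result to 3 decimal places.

0.871

The sequences differ at 17 of 33 sites, so p = 17/33 ≈ 0.515152.
d = −(3/4) ln(1 − 4p/3) = −0.75 ln(1 − 0.686869) = −0.75 ln(0.313131)
  = −0.75 × (-1.161134) = 0.870851 substitutions/site.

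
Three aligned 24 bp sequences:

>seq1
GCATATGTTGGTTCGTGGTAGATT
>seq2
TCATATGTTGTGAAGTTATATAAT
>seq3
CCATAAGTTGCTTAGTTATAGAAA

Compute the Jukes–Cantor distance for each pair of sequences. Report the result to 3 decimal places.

seq1–seq2: 9/24 sites differ → p = 0.375, d = −0.75 ln(1 − 0.5) = 0.519860 ≈ 0.520.
seq1–seq3: 8/24 sites differ → p ≈ 0.333333, d = −0.75 ln(1 − 0.444444) = 0.440839 ≈ 0.441.
seq2–seq3: 7/24 sites differ → p ≈ 0.291667, d = −0.75 ln(1 − 0.388889) = 0.369358 ≈ 0.369.

d(seq1,seq2) = 0.520, d(seq1,seq3) = 0.441, d(seq2,seq3) = 0.369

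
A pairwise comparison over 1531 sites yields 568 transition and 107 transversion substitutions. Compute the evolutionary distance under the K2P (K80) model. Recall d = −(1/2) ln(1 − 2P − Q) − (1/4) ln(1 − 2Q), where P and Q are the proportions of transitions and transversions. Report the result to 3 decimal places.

0.873

P = 568/1531 ≈ 0.370999 and Q = 107/1531 ≈ 0.069889.
Under the Kimura two-parameter model, d = −½ ln(1 − 2P − Q) − ¼ ln(1 − 2Q).
1 − 2P − Q = 0.188113, giving −½ ln(0.188113) = 0.835356.
1 − 2Q = 0.860222, giving −¼ ln(0.860222) = 0.037641.
d = 0.835356 + 0.037641 = 0.872997.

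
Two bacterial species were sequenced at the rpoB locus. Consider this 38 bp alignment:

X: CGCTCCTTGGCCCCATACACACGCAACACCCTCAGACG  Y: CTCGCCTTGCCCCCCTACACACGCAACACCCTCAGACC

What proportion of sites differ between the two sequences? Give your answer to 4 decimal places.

0.1316

The sequences differ at 5 of 38 positions (sites 2, 4, 10, 15, 38).
p = 5/38 = 0.131578… ≈ 0.1316 (to 4 d.p.).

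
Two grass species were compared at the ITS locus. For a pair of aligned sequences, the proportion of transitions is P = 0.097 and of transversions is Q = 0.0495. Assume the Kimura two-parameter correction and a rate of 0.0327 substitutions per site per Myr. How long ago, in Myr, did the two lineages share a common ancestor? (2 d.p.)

Under the Kimura two-parameter model, d = −½ ln(1 − 2P − Q) − ¼ ln(1 − 2Q).
1 − 2P − Q = 0.7565, giving −½ ln(0.7565) = 0.139526.
1 − 2Q = 0.901, giving −¼ ln(0.901) = 0.026063.
d = 0.139526 + 0.026063 = 0.165589.
Under a molecular clock d = 2μt, so t = d/(2μ) = 0.165589 / (2 × 0.0327) = 2.53 Myr.

2.53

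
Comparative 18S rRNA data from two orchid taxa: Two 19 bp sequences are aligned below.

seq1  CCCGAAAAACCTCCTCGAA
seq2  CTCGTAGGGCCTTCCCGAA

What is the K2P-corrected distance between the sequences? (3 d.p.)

Of 19 sites, 6 differences are transitions and 1 are transversions, so P = 6/19 ≈ 0.315789 and Q = 1/19 ≈ 0.052632.
Under the Kimura two-parameter model, d = −½ ln(1 − 2P − Q) − ¼ ln(1 − 2Q).
1 − 2P − Q = 0.31579, giving −½ ln(0.31579) = 0.576339.
1 − 2Q = 0.894736, giving −¼ ln(0.894736) = 0.027807.
d = 0.576339 + 0.027807 = 0.604146.

0.604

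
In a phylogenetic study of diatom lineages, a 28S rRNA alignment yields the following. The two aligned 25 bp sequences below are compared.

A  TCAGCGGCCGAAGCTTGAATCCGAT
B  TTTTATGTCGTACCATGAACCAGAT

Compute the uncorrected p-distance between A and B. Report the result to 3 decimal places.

0.440

The sequences differ at 11 of 25 positions.
p = 11/25 = 0.440.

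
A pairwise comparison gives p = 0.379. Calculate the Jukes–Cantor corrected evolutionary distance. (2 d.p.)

0.53

d = −(3/4) ln(1 − 4p/3) = −0.75 ln(1 − 0.505333) = −0.75 ln(0.494667)
  = −0.75 × (-0.703870) = 0.527903 substitutions/site.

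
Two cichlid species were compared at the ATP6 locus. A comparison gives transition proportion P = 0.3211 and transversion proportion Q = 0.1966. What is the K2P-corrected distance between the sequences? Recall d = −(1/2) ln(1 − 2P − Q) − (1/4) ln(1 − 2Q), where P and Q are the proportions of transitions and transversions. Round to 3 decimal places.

Under the Kimura two-parameter model, d = −½ ln(1 − 2P − Q) − ¼ ln(1 − 2Q).
1 − 2P − Q = 0.1612, giving −½ ln(0.1612) = 0.912555.
1 − 2Q = 0.6068, giving −¼ ln(0.6068) = 0.124889.
d = 0.912555 + 0.124889 = 1.037444.

1.037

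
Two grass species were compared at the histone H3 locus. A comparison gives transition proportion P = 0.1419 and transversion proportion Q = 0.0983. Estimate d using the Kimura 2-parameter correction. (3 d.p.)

0.295

Under the Kimura two-parameter model, d = −½ ln(1 − 2P − Q) − ¼ ln(1 − 2Q).
1 − 2P − Q = 0.6179, giving −½ ln(0.6179) = 0.240714.
1 − 2Q = 0.8034, giving −¼ ln(0.8034) = 0.054726.
d = 0.240714 + 0.054726 = 0.295440.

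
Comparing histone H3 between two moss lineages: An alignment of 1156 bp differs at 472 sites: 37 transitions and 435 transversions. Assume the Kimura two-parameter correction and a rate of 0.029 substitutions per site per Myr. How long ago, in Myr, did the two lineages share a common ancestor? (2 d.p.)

P = 37/1156 ≈ 0.032007 and Q = 435/1156 ≈ 0.376298.
Under the Kimura two-parameter model, d = −½ ln(1 − 2P − Q) − ¼ ln(1 − 2Q).
1 − 2P − Q = 0.559688, giving −½ ln(0.559688) = 0.290188.
1 − 2Q = 0.247404, giving −¼ ln(0.247404) = 0.349183.
d = 0.290188 + 0.349183 = 0.639371.
Under a molecular clock d = 2μt, so t = d/(2μ) = 0.639371 / (2 × 0.029) = 11.02 Myr.

11.02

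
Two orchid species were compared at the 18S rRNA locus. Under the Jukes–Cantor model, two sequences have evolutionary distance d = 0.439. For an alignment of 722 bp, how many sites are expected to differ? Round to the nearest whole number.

Invert JC69: p = (3/4)(1 − e^(−4d/3)) = 0.75 × (1 − e^(-0.585333)) = 0.75 × (1 − 0.556920) = 0.332310.
Expected differing sites = pL ≈ 0.332310 × 722 = 239.92782 ≈ 240.

240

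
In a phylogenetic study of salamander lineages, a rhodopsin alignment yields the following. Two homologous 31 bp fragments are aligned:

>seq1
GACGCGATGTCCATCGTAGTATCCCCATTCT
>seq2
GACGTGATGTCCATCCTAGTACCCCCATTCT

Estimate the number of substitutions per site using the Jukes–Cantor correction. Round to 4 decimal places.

The sequences differ at 3 of 31 sites (5, 16, 22), so p = 3/31 ≈ 0.096774.
d = −(3/4) ln(1 − 4p/3) = −0.75 ln(1 − 0.129032) = −0.75 ln(0.870968)
  = −0.75 × (-0.138150) = 0.103613 substitutions/site.

0.1036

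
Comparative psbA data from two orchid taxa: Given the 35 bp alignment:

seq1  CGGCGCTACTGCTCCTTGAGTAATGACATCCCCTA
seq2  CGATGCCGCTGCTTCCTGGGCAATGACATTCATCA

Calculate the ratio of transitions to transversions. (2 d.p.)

Transitions are A↔G and C↔T; transversions are all other mismatches.
Transitions: 11. Transversions: 1.
R = 11/1 = 11.00.

11.00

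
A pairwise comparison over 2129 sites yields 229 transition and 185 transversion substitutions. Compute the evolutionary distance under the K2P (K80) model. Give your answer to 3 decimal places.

P = 229/2129 ≈ 0.107562 and Q = 185/2129 ≈ 0.086895.
Under the Kimura two-parameter model, d = −½ ln(1 − 2P − Q) − ¼ ln(1 − 2Q).
1 − 2P − Q = 0.697981, giving −½ ln(0.697981) = 0.179782.
1 − 2Q = 0.82621, giving −¼ ln(0.82621) = 0.047727.
d = 0.179782 + 0.047727 = 0.227509.

0.228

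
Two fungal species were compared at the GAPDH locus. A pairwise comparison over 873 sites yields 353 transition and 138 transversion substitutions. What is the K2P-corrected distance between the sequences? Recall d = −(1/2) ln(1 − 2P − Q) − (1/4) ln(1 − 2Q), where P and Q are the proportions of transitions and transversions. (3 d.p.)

1.797

P = 353/873 ≈ 0.404353 and Q = 138/873 ≈ 0.158076.
Under the Kimura two-parameter model, d = −½ ln(1 − 2P − Q) − ¼ ln(1 − 2Q).
1 − 2P − Q = 0.033218, giving −½ ln(0.033218) = 1.702332.
1 − 2Q = 0.683848, giving −¼ ln(0.683848) = 0.095005.
d = 1.702332 + 0.095005 = 1.797337.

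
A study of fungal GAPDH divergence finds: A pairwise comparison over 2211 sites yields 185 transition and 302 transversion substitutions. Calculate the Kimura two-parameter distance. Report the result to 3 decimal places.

P = 185/2211 ≈ 0.083673 and Q = 302/2211 ≈ 0.13659.
Under the Kimura two-parameter model, d = −½ ln(1 − 2P − Q) − ¼ ln(1 − 2Q).
1 − 2P − Q = 0.696064, giving −½ ln(0.696064) = 0.181157.
1 − 2Q = 0.72682, giving −¼ ln(0.72682) = 0.079769.
d = 0.181157 + 0.079769 = 0.260926.

0.261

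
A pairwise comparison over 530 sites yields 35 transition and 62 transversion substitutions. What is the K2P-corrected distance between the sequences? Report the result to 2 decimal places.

P = 35/530 ≈ 0.066038 and Q = 62/530 ≈ 0.116981.
Under the Kimura two-parameter model, d = −½ ln(1 − 2P − Q) − ¼ ln(1 − 2Q).
1 − 2P − Q = 0.750943, giving −½ ln(0.750943) = 0.143213.
1 − 2Q = 0.766038, giving −¼ ln(0.766038) = 0.066631.
d = 0.143213 + 0.066631 = 0.209844.

0.21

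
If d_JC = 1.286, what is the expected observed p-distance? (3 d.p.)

0.615

p = (3/4)(1 − e^(−4d/3)) = 0.75 × (1 − e^(-1.714667)) = 0.75 × (1 − 0.180024) = 0.614982.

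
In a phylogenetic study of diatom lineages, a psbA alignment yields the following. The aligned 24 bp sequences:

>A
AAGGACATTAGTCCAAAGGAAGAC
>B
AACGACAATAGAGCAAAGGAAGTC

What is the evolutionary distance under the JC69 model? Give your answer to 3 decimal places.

0.244

The sequences differ at 5 of 24 sites (3, 8, 12, 13, 23), so p = 5/24 ≈ 0.208333.
d = −(3/4) ln(1 − 4p/3) = −0.75 ln(1 − 0.277777) = −0.75 ln(0.722223)
  = −0.75 × (-0.325421) = 0.244066 substitutions/site.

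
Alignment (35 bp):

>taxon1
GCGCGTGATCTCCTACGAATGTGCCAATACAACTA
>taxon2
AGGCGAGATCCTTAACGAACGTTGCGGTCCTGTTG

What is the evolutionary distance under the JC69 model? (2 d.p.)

The sequences differ at 17 of 35 sites, so p = 17/35 ≈ 0.485714.
d = −(3/4) ln(1 − 4p/3) = −0.75 ln(1 − 0.647619) = −0.75 ln(0.352381)
  = −0.75 × (-1.043042) = 0.782282 substitutions/site.

0.78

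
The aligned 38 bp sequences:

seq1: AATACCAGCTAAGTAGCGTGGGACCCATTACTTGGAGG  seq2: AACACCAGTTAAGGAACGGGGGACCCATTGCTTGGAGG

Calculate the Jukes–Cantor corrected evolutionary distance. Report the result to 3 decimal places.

0.177

The sequences differ at 6 of 38 sites (3, 9, 14, 16, 19, 30), so p = 6/38 ≈ 0.157895.
d = −(3/4) ln(1 − 4p/3) = −0.75 ln(1 − 0.210527) = −0.75 ln(0.789473)
  = −0.75 × (-0.236390) = 0.177293 substitutions/site.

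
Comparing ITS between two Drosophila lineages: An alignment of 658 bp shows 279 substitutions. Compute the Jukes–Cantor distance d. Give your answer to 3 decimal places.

p = 279/658 ≈ 0.424012.
d = −(3/4) ln(1 − 4p/3) = −0.75 ln(1 − 0.565349) = −0.75 ln(0.434651)
  = −0.75 × (-0.833212) = 0.624909 substitutions/site.

0.625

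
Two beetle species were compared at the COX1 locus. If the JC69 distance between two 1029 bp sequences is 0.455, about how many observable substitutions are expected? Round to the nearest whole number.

Invert JC69: p = (3/4)(1 − e^(−4d/3)) = 0.75 × (1 − e^(-0.606667)) = 0.75 × (1 − 0.545165) = 0.341126.
Expected differing sites = pL ≈ 0.341126 × 1029 = 351.018654 ≈ 351.

351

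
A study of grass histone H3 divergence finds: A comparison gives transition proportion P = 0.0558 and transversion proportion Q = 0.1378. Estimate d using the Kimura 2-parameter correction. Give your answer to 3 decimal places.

0.224

Under the Kimura two-parameter model, d = −½ ln(1 − 2P − Q) − ¼ ln(1 − 2Q).
1 − 2P − Q = 0.7506, giving −½ ln(0.7506) = 0.143441.
1 − 2Q = 0.7244, giving −¼ ln(0.7244) = 0.080603.
d = 0.143441 + 0.080603 = 0.224044.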